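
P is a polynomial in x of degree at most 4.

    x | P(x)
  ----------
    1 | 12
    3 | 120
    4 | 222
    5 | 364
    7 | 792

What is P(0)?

Write P(x) = ax^4 + bx³ + cx² + dx + e; the 5 given values yield a linear system in the 5 coefficients.
Solving, the leading coefficient vanishes, and P(x) = x³ + 8x² + 9x - 6.
The constant term is P(0) = -6.

-6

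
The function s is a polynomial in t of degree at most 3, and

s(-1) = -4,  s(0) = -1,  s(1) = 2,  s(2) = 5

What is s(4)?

First differences: 3, 3, 3.
Level-1 differences are constant, so s has degree 1.
Fitting a degree-1 polynomial gives s(t) = 3t - 1.
Then s(4) = 11.

11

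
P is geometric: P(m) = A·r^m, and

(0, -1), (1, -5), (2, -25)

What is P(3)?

-125

Consecutive ratio: -5/(-1) = 5, and -25/(-5) = 5, so r = 5.
Then A·5^0 = -1 gives A = -1, and P(m) = -1·5^m.
P(3) = -1·5^3 = -125.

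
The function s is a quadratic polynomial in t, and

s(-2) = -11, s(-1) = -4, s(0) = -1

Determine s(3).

Write s(t) = at² + bt + c; the 3 given values yield a linear system in the 3 coefficients.
Solving, s(t) = -2t² + t - 1.
Then s(3) = -16.

-16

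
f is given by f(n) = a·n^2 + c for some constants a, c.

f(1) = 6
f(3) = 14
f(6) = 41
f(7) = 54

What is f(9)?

From f(1) = 6 and f(3) = 14: 1a + c = 6 and 9a + c = 14.
Subtracting: 8a = 8, so a = 1; then c = 6 − 1·1 = 5.
So f(n) = 1n² + 5, and f(9) = 86.

86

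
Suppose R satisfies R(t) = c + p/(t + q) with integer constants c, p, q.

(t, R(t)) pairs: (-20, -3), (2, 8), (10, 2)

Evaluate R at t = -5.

(R(t) − c)(t + q) = p for each data point; the three points give a linear system in c and q, then p follows.
Solving: c = -1, q = 2, p = 36, so R(t) = -1 + 36/(t + 2).
Then R(-5) = -1 + 36/(-3) = -13.

-13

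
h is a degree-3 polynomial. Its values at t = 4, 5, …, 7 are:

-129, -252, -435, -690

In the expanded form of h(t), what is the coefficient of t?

Write h(t) = at³ + bt² + ct + d; the 4 given values yield a linear system in the 4 coefficients.
Solving, h(t) = -2t³ - t + 3.
The coefficient of t is -1.

-1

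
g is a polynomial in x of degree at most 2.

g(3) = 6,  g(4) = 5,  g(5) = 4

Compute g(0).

Write g(x) = ax² + bx + c; the 3 given values yield a linear system in the 3 coefficients.
Solving, the leading coefficient vanishes, and g(x) = -x + 9.
Then g(0) = 9.

9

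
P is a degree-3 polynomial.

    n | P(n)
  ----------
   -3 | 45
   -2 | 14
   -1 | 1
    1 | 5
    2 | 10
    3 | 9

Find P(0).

Write P(n) = an³ + bn² + cn + d; the 6 given values yield a linear system in the 4 coefficients.
Solving, P(n) = -n³ + 3n² + 3n.
Then P(0) = 0.

0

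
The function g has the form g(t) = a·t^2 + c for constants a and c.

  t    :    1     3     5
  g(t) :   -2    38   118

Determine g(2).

13

From g(1) = -2 and g(3) = 38: 1a + c = -2 and 9a + c = 38.
Subtracting: 8a = 40, so a = 5; then c = -2 − 5·1 = -7.
So g(t) = 5t² − 7, and g(2) = 13.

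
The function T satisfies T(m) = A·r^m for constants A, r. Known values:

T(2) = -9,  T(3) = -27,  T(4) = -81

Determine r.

Consecutive ratio: -27/(-9) = 3, and -81/(-27) = 3, so r = 3.
Then A·3^2 = -9 gives A = -1, and T(m) = -1·3^m.

3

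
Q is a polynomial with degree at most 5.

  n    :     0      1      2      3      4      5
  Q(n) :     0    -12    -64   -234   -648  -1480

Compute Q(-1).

First differences: -12, -52, -170, -414, -832. Second differences: -40, -118, -244, -418. Third differences: -78, -126, -174. Fourth differences: -48, -48.
Level-4 differences are constant, so Q has degree 4.
Fitting a degree-4 polynomial gives Q(n) = -2n^4 - n³ - 3n² - 6n.
Then Q(-1) = 2.

2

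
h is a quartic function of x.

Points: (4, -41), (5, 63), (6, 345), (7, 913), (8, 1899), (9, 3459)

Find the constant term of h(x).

First differences: 104, 282, 568, 986, 1560. Second differences: 178, 286, 418, 574. Third differences: 108, 132, 156. Fourth differences: 24, 24.
Level-4 differences are constant, so h has degree 4.
Fitting a degree-4 polynomial gives h(x) = x^4 - 4x³ - 2x² - 3x + 3.
The constant term is h(0) = 3.

3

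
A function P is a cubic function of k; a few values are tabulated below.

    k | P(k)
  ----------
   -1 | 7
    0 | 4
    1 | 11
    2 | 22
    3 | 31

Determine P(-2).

26

Write P(k) = ak³ + bk² + ck + d; the 5 given values yield a linear system in the 4 coefficients.
Solving, P(k) = -k³ + 5k² + 3k + 4.
Then P(-2) = 26.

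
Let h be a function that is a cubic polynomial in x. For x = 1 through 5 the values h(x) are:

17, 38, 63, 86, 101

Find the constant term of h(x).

6

First differences: 21, 25, 23, 15. Second differences: 4, -2, -8. Third differences: -6, -6.
Level-3 differences are constant, so h has degree 3.
Fitting a degree-3 polynomial gives h(x) = -x³ + 8x² + 4x + 6.
The constant term is h(0) = 6.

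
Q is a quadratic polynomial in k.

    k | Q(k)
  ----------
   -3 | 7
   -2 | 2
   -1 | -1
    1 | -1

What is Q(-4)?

Write Q(k) = ak² + bk + c; the 4 given values yield a linear system in the 3 coefficients.
Solving, Q(k) = k² - 2.
Then Q(-4) = 14.

14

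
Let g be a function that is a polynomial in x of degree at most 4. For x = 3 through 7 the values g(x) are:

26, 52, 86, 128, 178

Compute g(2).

8

Write g(x) = ax^4 + bx³ + cx² + dx + e; the 5 given values yield a linear system in the 5 coefficients.
Solving, the top 2 coefficients vanish, and g(x) = 4x² - 2x - 4.
Then g(2) = 8.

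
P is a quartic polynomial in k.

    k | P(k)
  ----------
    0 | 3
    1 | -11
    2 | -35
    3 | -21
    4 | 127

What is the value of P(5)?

553

Write P(k) = ak^4 + bk³ + ck² + dk + e; the 5 given values yield a linear system in the 5 coefficients.
Solving, P(k) = 2k^4 - 4k³ - 7k² - 5k + 3.
Then P(5) = 553.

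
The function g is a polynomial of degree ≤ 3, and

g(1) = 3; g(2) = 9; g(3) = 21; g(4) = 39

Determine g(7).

129

First differences: 6, 12, 18. Second differences: 6, 6.
Level-2 differences are constant, so g has degree 2.
Fitting a degree-2 polynomial gives g(n) = 3n² - 3n + 3.
Then g(7) = 129.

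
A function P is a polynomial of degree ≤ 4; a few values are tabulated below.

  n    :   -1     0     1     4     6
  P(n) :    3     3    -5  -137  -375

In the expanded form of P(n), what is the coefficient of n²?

Write P(n) = an^4 + bn³ + cn² + dn + e; the 5 given values yield a linear system in the 5 coefficients.
Solving, the leading coefficient vanishes, and P(n) = -n³ - 4n² - 3n + 3.
The coefficient of n² is -4.

-4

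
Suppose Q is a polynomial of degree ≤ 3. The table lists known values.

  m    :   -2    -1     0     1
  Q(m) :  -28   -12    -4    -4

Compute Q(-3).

-52

Write Q(m) = am³ + bm² + cm + d; the 4 given values yield a linear system in the 4 coefficients.
Solving, the leading coefficient vanishes, and Q(m) = -4m² + 4m - 4.
Then Q(-3) = -52.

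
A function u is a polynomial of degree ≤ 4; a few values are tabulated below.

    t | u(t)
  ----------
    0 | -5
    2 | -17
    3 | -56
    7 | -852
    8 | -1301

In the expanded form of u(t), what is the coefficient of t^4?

0

Write u(t) = at^4 + bt³ + ct² + dt + e; the 5 given values yield a linear system in the 5 coefficients.
Solving, the leading coefficient vanishes, and u(t) = -3t³ + 4t² - 2t - 5.
The coefficient of t^4 is 0.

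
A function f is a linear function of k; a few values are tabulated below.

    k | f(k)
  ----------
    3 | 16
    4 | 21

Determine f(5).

Write f(k) = ak + b; the 2 given values yield a linear system in the 2 coefficients.
Solving, f(k) = 5k + 1.
Then f(5) = 26.

26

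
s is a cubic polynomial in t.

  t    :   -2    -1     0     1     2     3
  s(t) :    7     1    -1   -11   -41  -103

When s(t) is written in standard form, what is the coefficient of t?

First differences: -6, -2, -10, -30, -62. Second differences: 4, -8, -20, -32. Third differences: -12, -12, -12.
Level-3 differences are constant, so s has degree 3.
Fitting a degree-3 polynomial gives s(t) = -2t³ - 4t² - 4t - 1.
The coefficient of t is -4.

-4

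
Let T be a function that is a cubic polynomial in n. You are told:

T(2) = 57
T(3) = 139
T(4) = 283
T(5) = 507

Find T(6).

829

Write T(n) = an³ + bn² + cn + d; the 4 given values yield a linear system in the 4 coefficients.
Solving, T(n) = 3n³ + 4n² + 5n + 7.
Then T(6) = 829.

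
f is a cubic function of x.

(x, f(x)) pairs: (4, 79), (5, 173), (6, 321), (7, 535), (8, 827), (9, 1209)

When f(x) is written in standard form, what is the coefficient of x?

First differences: 94, 148, 214, 292, 382. Second differences: 54, 66, 78, 90. Third differences: 12, 12, 12.
Level-3 differences are constant, so f has degree 3.
Fitting a degree-3 polynomial gives f(x) = 2x³ - 3x² - x + 3.
The coefficient of x is -1.

-1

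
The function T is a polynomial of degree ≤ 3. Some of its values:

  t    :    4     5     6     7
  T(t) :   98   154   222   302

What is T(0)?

First differences: 56, 68, 80. Second differences: 12, 12.
Level-2 differences are constant, so T has degree 2.
Fitting a degree-2 polynomial gives T(t) = 6t² + 2t - 6.
The constant term is T(0) = -6.

-6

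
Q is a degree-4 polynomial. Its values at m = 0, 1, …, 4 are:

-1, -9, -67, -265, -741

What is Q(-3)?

Write Q(m) = am^4 + bm³ + cm² + dm + e; the 5 given values yield a linear system in the 5 coefficients.
Solving, Q(m) = -2m^4 - 3m³ - 2m² - m - 1.
Then Q(-3) = -97.

-97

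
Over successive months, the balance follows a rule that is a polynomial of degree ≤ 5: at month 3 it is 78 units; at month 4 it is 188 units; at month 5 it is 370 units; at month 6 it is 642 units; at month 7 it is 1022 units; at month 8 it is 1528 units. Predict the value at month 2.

22

Write the value at k as s(k).
First differences: 110, 182, 272, 380, 506. Second differences: 72, 90, 108, 126. Third differences: 18, 18, 18.
Level-3 differences are constant, so s has degree 3.
Fitting a degree-3 polynomial gives s(k) = 3k³ - k.
Then s(2) = 22.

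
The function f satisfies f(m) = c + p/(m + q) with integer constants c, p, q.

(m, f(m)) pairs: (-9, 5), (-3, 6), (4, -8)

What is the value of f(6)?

(f(m) − c)(m + q) = p for each data point; the three points give a linear system in c and q, then p follows.
Solving: c = 4, q = -3, p = -12, so f(m) = 4 − 12/(m − 3).
Then f(6) = 4 − 12/3 = 0.

0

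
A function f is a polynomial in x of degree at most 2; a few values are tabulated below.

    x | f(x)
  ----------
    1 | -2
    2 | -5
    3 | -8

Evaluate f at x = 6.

Write f(x) = ax² + bx + c; the 3 given values yield a linear system in the 3 coefficients.
Solving, the leading coefficient vanishes, and f(x) = -3x + 1.
Then f(6) = -17.

-17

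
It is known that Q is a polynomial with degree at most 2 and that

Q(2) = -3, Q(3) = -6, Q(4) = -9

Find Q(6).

-15

First differences: -3, -3.
Level-1 differences are constant, so Q has degree 1.
Fitting a degree-1 polynomial gives Q(x) = -3x + 3.
Then Q(6) = -15.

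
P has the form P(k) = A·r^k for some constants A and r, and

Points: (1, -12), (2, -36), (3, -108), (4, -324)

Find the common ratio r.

Consecutive ratio: -36/(-12) = 3, and -108/(-36) = 3, so r = 3.
Then A·3^1 = -12 gives A = -4, and P(k) = -4·3^k.

3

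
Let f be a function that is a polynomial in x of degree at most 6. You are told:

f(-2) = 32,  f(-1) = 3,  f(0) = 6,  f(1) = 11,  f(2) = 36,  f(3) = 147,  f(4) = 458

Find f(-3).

171

First differences: -29, 3, 5, 25, 111, 311. Second differences: 32, 2, 20, 86, 200. Third differences: -30, 18, 66, 114. Fourth differences: 48, 48, 48.
Level-4 differences are constant, so f has degree 4.
Fitting a degree-4 polynomial gives f(x) = 2x^4 - x³ - x² + 5x + 6.
Then f(-3) = 171.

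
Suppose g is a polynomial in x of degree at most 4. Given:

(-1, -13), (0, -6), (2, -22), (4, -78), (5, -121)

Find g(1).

-9

Write g(x) = ax^4 + bx³ + cx² + dx + e; the 5 given values yield a linear system in the 5 coefficients.
Solving, the top 2 coefficients vanish, and g(x) = -5x² + 2x - 6.
Then g(1) = -9.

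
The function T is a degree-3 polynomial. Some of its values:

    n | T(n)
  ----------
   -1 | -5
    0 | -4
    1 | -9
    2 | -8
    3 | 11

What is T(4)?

First differences: 1, -5, 1, 19. Second differences: -6, 6, 18. Third differences: 12, 12.
Level-3 differences are constant, so T has degree 3.
Extending the table by one column gives the next first difference 49, so T(4) = 11 + 49 = 60.

60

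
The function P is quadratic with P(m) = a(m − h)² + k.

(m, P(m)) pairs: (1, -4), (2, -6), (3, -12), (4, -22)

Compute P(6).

-54

First differences -2, -6, -10; second difference -4 = 2a, so a = -2.
Expanding, the m-coefficient is −2ah = 4h; matching it to the data gives h = 1, and then k = -4.
So P(m) = -2(m − 1)² − 4.
P(6) = -2·5² − 4 = -54.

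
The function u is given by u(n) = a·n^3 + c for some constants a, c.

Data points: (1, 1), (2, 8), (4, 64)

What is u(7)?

From u(1) = 1 and u(2) = 8: 1a + c = 1 and 8a + c = 8.
Subtracting: 7a = 7, so a = 1; then c = 1 − 1·1 = 0.
So u(n) = 1n³ + 0, and u(7) = 343.

343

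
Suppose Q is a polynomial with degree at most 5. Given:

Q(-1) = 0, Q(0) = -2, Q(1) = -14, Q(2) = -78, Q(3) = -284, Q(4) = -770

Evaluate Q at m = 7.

-6008

First differences: -2, -12, -64, -206, -486. Second differences: -10, -52, -142, -280. Third differences: -42, -90, -138. Fourth differences: -48, -48.
Level-4 differences are constant, so Q has degree 4.
Fitting a degree-4 polynomial gives Q(m) = -2m^4 - 3m³ - 3m² - 4m - 2.
Then Q(7) = -6008.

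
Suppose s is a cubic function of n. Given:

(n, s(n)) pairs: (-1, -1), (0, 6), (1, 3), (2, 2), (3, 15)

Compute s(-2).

First differences: 7, -3, -1, 13. Second differences: -10, 2, 14. Third differences: 12, 12.
Level-3 differences are constant, so s has degree 3.
Fitting a degree-3 polynomial gives s(n) = 2n³ - 5n² + 6.
Then s(-2) = -30.

-30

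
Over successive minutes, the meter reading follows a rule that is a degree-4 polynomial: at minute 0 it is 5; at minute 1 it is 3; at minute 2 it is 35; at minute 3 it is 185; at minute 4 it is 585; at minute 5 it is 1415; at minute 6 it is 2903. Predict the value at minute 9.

14315

Write the value at x as g(x).
Write g(x) = ax^4 + bx³ + cx² + dx + e; the 7 given values yield a linear system in the 5 coefficients.
Solving, g(x) = 2x^4 + 2x³ - 3x² - 3x + 5.
Then g(9) = 14315.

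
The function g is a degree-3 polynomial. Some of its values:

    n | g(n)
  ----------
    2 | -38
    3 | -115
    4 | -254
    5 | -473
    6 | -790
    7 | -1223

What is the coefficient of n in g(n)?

First differences: -77, -139, -219, -317, -433. Second differences: -62, -80, -98, -116. Third differences: -18, -18, -18.
Level-3 differences are constant, so g has degree 3.
Fitting a degree-3 polynomial gives g(n) = -3n³ - 4n² + 2.
The coefficient of n is 0.

0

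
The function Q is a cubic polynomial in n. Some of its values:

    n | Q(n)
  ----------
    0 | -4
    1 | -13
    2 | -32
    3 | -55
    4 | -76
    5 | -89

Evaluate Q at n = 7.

First differences: -9, -19, -23, -21, -13. Second differences: -10, -4, 2, 8. Third differences: 6, 6, 6.
Level-3 differences are constant, so Q has degree 3.
Fitting a degree-3 polynomial gives Q(n) = n³ - 8n² - 2n - 4.
Then Q(7) = -67.

-67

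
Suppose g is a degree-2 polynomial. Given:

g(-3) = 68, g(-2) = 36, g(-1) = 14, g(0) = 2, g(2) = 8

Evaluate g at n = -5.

162

Write g(n) = an² + bn + c; the 5 given values yield a linear system in the 3 coefficients.
Solving, g(n) = 5n² - 7n + 2.
Then g(-5) = 162.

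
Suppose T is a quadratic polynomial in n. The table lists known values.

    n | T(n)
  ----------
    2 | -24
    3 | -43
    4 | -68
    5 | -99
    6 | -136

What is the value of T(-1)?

First differences: -19, -25, -31, -37. Second differences: -6, -6, -6.
Level-2 differences are constant, so T has degree 2.
Fitting a degree-2 polynomial gives T(n) = -3n² - 4n - 4.
Then T(-1) = -3.

-3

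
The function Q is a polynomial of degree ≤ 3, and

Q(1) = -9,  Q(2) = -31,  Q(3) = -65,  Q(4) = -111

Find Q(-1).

First differences: -22, -34, -46. Second differences: -12, -12.
Level-2 differences are constant, so Q has degree 2.
Fitting a degree-2 polynomial gives Q(m) = -6m² - 4m + 1.
Then Q(-1) = -1.

-1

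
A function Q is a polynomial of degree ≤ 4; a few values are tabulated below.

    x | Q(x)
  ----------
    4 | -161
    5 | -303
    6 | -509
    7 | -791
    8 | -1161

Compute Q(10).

First differences: -142, -206, -282, -370. Second differences: -64, -76, -88. Third differences: -12, -12.
Level-3 differences are constant, so Q has degree 3.
Fitting a degree-3 polynomial gives Q(x) = -2x³ - 2x² - 2x + 7.
Then Q(10) = -2213.

-2213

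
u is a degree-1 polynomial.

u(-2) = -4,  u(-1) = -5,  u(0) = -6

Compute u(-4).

-2

Write u(m) = am + b; the 3 given values yield a linear system in the 2 coefficients.
Solving, u(m) = -m - 6.
Then u(-4) = -2.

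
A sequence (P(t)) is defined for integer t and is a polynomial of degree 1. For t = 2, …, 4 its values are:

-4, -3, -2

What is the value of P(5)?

-1

Write P(t) = at + b; the 3 given values yield a linear system in the 2 coefficients.
Solving, P(t) = t - 6.
Then P(5) = -1.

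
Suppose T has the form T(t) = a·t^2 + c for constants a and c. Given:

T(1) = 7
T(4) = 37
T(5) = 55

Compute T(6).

From T(1) = 7 and T(4) = 37: 1a + c = 7 and 16a + c = 37.
Subtracting: 15a = 30, so a = 2; then c = 7 − 2·1 = 5.
So T(t) = 2t² + 5, and T(6) = 77.

77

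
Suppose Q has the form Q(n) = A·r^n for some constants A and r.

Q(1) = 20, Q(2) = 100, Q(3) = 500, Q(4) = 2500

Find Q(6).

62500

Consecutive ratio: 100/20 = 5, and 500/100 = 5, so r = 5.
Then A·5^1 = 20 gives A = 4, and Q(n) = 4·5^n.
Q(6) = 4·5^6 = 62500.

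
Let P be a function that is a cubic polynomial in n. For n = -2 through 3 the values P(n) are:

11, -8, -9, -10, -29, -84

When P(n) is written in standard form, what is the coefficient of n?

2

First differences: -19, -1, -1, -19, -55. Second differences: 18, 0, -18, -36. Third differences: -18, -18, -18.
Level-3 differences are constant, so P has degree 3.
Fitting a degree-3 polynomial gives P(n) = -3n³ + 2n - 9.
The coefficient of n is 2.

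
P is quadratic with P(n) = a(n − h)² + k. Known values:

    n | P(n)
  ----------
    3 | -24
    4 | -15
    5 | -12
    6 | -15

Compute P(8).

First differences 9, 3, -3; second difference -6 = 2a, so a = -3.
Expanding, the n-coefficient is −2ah = 6h; matching it to the data gives h = 5, and then k = -12.
So P(n) = -3(n − 5)² − 12.
P(8) = -3·3² − 12 = -39.

-39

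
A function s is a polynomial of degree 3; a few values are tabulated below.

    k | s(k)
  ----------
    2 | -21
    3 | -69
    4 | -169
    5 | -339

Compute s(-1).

Write s(k) = ak³ + bk² + ck + d; the 4 given values yield a linear system in the 4 coefficients.
Solving, s(k) = -3k³ + k² + 4k - 9.
Then s(-1) = -9.

-9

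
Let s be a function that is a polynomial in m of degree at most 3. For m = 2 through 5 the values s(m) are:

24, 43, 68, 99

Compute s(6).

First differences: 19, 25, 31. Second differences: 6, 6.
Level-2 differences are constant, so s has degree 2.
Extending the table by one column gives the next first difference 37, so s(6) = 99 + 37 = 136.

136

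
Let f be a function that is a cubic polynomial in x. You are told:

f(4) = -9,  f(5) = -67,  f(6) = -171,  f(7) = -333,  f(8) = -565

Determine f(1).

First differences: -58, -104, -162, -232. Second differences: -46, -58, -70. Third differences: -12, -12.
Level-3 differences are constant, so f has degree 3.
Fitting a degree-3 polynomial gives f(x) = -2x³ + 7x² + x + 3.
Then f(1) = 9.

9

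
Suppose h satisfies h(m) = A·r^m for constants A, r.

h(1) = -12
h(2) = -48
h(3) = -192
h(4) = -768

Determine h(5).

Consecutive ratio: -48/(-12) = 4, and -192/(-48) = 4, so r = 4.
Then A·4^1 = -12 gives A = -3, and h(m) = -3·4^m.
h(5) = -3·4^5 = -3072.

-3072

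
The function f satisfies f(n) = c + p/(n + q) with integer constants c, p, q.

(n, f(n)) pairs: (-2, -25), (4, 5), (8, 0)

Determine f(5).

3

(f(n) − c)(n + q) = p for each data point; the three points give a linear system in c and q, then p follows.
Solving: c = -5, q = 0, p = 40, so f(n) = -5 + 40/(n + 0).
Then f(5) = -5 + 40/5 = 3.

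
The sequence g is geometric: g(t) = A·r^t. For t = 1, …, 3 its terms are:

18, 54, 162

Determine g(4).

Consecutive ratio: 54/18 = 3, and 162/54 = 3, so r = 3.
Then A·3^1 = 18 gives A = 6, and g(t) = 6·3^t.
g(4) = 6·3^4 = 486.

486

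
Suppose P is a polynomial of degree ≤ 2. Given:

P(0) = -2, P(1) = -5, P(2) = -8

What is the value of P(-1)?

1

Write P(m) = am² + bm + c; the 3 given values yield a linear system in the 3 coefficients.
Solving, the leading coefficient vanishes, and P(m) = -3m - 2.
Then P(-1) = 1.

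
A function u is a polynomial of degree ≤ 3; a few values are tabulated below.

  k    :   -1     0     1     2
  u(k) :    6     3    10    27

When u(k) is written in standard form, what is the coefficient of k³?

0

Write u(k) = ak³ + bk² + ck + d; the 4 given values yield a linear system in the 4 coefficients.
Solving, the leading coefficient vanishes, and u(k) = 5k² + 2k + 3.
The coefficient of k³ is 0.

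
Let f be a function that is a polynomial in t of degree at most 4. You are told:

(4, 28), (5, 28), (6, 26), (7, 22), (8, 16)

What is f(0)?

Write f(t) = at^4 + bt³ + ct² + dt + e; the 5 given values yield a linear system in the 5 coefficients.
Solving, the top 2 coefficients vanish, and f(t) = -t² + 9t + 8.
The constant term is f(0) = 8.

8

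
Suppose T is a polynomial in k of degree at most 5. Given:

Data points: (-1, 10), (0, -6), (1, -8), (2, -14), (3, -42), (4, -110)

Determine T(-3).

Write T(k) = ak^5 + bk^4 + ck³ + dk² + ek + p; the 6 given values yield a linear system in the 6 coefficients.
Solving, the top 2 coefficients vanish, and T(k) = -3k³ + 7k² - 6k - 6.
Then T(-3) = 156.

156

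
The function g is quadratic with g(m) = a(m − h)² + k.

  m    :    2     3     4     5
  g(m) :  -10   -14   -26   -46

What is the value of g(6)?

-74

First differences -4, -12, -20; second difference -8 = 2a, so a = -4.
Expanding, the m-coefficient is −2ah = 8h; matching it to the data gives h = 2, and then k = -10.
So g(m) = -4(m − 2)² − 10.
g(6) = -4·4² − 10 = -74.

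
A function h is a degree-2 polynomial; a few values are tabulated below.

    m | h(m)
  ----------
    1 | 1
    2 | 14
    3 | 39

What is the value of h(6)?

Write h(m) = am² + bm + c; the 3 given values yield a linear system in the 3 coefficients.
Solving, h(m) = 6m² - 5m.
Then h(6) = 186.

186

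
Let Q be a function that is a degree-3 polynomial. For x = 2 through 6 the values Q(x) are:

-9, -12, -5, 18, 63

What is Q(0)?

Write Q(x) = ax³ + bx² + cx + d; the 5 given values yield a linear system in the 4 coefficients.
Solving, Q(x) = x³ - 4x² - 2x + 3.
Then Q(0) = 3.

3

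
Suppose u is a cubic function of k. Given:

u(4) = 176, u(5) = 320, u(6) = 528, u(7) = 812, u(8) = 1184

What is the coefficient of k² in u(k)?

First differences: 144, 208, 284, 372. Second differences: 64, 76, 88. Third differences: 12, 12.
Level-3 differences are constant, so u has degree 3.
Fitting a degree-3 polynomial gives u(k) = 2k³ + 2k² + 4k.
The coefficient of k² is 2.

2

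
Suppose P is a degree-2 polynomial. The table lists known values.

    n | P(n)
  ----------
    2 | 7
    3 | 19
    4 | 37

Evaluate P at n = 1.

1

Write P(n) = an² + bn + c; the 3 given values yield a linear system in the 3 coefficients.
Solving, P(n) = 3n² - 3n + 1.
Then P(1) = 1.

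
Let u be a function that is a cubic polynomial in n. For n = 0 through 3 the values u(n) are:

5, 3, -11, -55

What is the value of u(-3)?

119

Write u(n) = an³ + bn² + cn + d; the 4 given values yield a linear system in the 4 coefficients.
Solving, u(n) = -3n³ + 3n² - 2n + 5.
Then u(-3) = 119.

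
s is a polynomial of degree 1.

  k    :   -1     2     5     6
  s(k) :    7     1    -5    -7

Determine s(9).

-13

Write s(k) = ak + b; the 4 given values yield a linear system in the 2 coefficients.
Solving, s(k) = -2k + 5.
Then s(9) = -13.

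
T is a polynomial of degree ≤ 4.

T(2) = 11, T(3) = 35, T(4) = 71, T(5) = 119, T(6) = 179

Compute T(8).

Write T(m) = am^4 + bm³ + cm² + dm + e; the 5 given values yield a linear system in the 5 coefficients.
Solving, the top 2 coefficients vanish, and T(m) = 6m² - 6m - 1.
Then T(8) = 335.

335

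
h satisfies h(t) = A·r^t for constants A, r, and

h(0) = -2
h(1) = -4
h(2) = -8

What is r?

2

Consecutive ratio: -4/(-2) = 2, and -8/(-4) = 2, so r = 2.
Then A·2^0 = -2 gives A = -2, and h(t) = -2·2^t.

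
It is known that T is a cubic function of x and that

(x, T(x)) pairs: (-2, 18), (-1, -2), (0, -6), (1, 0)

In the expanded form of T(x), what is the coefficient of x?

Write T(x) = ax³ + bx² + cx + d; the 4 given values yield a linear system in the 4 coefficients.
Solving, T(x) = -x³ + 5x² + 2x - 6.
The coefficient of x is 2.

2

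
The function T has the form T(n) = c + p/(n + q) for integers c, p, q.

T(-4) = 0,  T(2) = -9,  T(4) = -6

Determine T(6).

-5

(T(n) − c)(n + q) = p for each data point; the three points give a linear system in c and q, then p follows.
Solving: c = -3, q = 0, p = -12, so T(n) = -3 − 12/(n + 0).
Then T(6) = -3 − 12/6 = -5.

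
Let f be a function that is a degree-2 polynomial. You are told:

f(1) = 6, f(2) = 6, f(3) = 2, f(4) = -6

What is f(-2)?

-18

Write f(k) = ak² + bk + c; the 4 given values yield a linear system in the 3 coefficients.
Solving, f(k) = -2k² + 6k + 2.
Then f(-2) = -18.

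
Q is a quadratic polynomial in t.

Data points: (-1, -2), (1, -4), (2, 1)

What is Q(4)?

Write Q(t) = at² + bt + c; the 3 given values yield a linear system in the 3 coefficients.
Solving, Q(t) = 2t² - t - 5.
Then Q(4) = 23.

23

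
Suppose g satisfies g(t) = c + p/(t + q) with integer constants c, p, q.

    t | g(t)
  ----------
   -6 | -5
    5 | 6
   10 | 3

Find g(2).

(g(t) − c)(t + q) = p for each data point; the three points give a linear system in c and q, then p follows.
Solving: c = 0, q = 0, p = 30, so g(t) = 30/(t + 0).
Then g(2) = 0 + 30/2 = 15.

15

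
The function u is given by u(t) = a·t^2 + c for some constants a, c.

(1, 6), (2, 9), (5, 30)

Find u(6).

41

From u(1) = 6 and u(2) = 9: 1a + c = 6 and 4a + c = 9.
Subtracting: 3a = 3, so a = 1; then c = 6 − 1·1 = 5.
So u(t) = 1t² + 5, and u(6) = 41.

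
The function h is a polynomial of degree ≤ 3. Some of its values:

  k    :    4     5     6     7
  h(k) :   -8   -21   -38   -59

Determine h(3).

1

First differences: -13, -17, -21. Second differences: -4, -4.
Level-2 differences are constant, so h has degree 2.
Fitting a degree-2 polynomial gives h(k) = -2k² + 5k + 4.
Then h(3) = 1.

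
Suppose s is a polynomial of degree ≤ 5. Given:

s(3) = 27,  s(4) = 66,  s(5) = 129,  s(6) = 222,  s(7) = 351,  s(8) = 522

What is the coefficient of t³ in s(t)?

1

First differences: 39, 63, 93, 129, 171. Second differences: 24, 30, 36, 42. Third differences: 6, 6, 6.
Level-3 differences are constant, so s has degree 3.
Fitting a degree-3 polynomial gives s(t) = t³ + 2t - 6.
The coefficient of t³ is 1.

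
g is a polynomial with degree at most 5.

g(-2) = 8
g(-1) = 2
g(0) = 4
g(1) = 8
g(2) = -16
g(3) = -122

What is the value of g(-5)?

-226

First differences: -6, 2, 4, -24, -106. Second differences: 8, 2, -28, -82. Third differences: -6, -30, -54. Fourth differences: -24, -24.
Level-4 differences are constant, so g has degree 4.
Fitting a degree-4 polynomial gives g(n) = -n^4 - 3n³ + 2n² + 6n + 4.
Then g(-5) = -226.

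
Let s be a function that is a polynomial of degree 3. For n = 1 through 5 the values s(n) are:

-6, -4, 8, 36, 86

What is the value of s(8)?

Write s(n) = an³ + bn² + cn + d; the 5 given values yield a linear system in the 4 coefficients.
Solving, s(n) = n³ - n² - 2n - 4.
Then s(8) = 428.

428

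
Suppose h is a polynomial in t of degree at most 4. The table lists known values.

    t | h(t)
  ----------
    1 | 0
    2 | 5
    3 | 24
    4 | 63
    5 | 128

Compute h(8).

Write h(t) = at^4 + bt³ + ct² + dt + e; the 5 given values yield a linear system in the 5 coefficients.
Solving, the leading coefficient vanishes, and h(t) = t³ + t² - 5t + 3.
Then h(8) = 539.

539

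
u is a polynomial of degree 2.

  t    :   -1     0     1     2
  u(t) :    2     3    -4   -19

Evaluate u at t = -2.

First differences: 1, -7, -15. Second differences: -8, -8.
Level-2 differences are constant, so u has degree 2.
Fitting a degree-2 polynomial gives u(t) = -4t² - 3t + 3.
Then u(-2) = -7.

-7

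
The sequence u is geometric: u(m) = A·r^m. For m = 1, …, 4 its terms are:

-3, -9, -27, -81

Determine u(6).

Consecutive ratio: -9/(-3) = 3, and -27/(-9) = 3, so r = 3.
Then A·3^1 = -3 gives A = -1, and u(m) = -1·3^m.
u(6) = -1·3^6 = -729.

-729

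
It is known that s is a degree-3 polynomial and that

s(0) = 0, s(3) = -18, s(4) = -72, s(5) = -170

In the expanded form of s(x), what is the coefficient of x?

Write s(x) = ax³ + bx² + cx + d; the 4 given values yield a linear system in the 4 coefficients.
Solving, s(x) = -2x³ + 2x² + 6x.
The coefficient of x is 6.

6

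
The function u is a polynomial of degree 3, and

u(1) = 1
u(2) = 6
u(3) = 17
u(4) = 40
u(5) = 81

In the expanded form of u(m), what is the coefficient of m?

7

First differences: 5, 11, 23, 41. Second differences: 6, 12, 18. Third differences: 6, 6.
Level-3 differences are constant, so u has degree 3.
Fitting a degree-3 polynomial gives u(m) = m³ - 3m² + 7m - 4.
The coefficient of m is 7.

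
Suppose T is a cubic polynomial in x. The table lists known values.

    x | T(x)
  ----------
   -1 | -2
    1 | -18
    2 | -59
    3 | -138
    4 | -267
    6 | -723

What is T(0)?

-3

Write T(x) = ax³ + bx² + cx + d; the 6 given values yield a linear system in the 4 coefficients.
Solving, T(x) = -2x³ - 7x² - 6x - 3.
The constant term is T(0) = -3.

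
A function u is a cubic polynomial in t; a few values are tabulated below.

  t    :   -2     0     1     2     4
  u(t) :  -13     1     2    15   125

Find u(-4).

Write u(t) = at³ + bt² + ct + d; the 5 given values yield a linear system in the 4 coefficients.
Solving, u(t) = 2t³ - t + 1.
Then u(-4) = -123.

-123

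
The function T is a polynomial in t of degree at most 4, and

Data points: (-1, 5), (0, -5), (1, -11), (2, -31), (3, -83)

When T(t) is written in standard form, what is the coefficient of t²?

2

First differences: -10, -6, -20, -52. Second differences: 4, -14, -32. Third differences: -18, -18.
Level-3 differences are constant, so T has degree 3.
Fitting a degree-3 polynomial gives T(t) = -3t³ + 2t² - 5t - 5.
The coefficient of t² is 2.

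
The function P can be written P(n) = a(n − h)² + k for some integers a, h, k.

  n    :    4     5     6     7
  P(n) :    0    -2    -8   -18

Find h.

4

First differences -2, -6, -10; second difference -4 = 2a, so a = -2.
Expanding, the n-coefficient is −2ah = 4h; matching it to the data gives h = 4, and then k = 0.
So P(n) = -2(n − 4)² + 0.
Hence h = 4.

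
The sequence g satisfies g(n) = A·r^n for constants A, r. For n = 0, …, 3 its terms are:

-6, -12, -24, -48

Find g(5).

Consecutive ratio: -12/(-6) = 2, and -24/(-12) = 2, so r = 2.
Then A·2^0 = -6 gives A = -6, and g(n) = -6·2^n.
g(5) = -6·2^5 = -192.

-192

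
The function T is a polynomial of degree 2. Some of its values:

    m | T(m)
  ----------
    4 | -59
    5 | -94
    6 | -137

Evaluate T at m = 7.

Write T(m) = am² + bm + c; the 3 given values yield a linear system in the 3 coefficients.
Solving, T(m) = -4m² + m + 1.
Then T(7) = -188.

-188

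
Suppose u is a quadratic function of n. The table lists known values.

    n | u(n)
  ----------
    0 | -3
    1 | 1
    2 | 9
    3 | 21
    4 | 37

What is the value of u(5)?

Write u(n) = an² + bn + c; the 5 given values yield a linear system in the 3 coefficients.
Solving, u(n) = 2n² + 2n - 3.
Then u(5) = 57.

57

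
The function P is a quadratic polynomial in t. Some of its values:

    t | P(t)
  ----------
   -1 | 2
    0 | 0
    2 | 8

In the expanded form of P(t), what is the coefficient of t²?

Write P(t) = at² + bt + c; the 3 given values yield a linear system in the 3 coefficients.
Solving, P(t) = 2t².
The coefficient of t² is 2.

2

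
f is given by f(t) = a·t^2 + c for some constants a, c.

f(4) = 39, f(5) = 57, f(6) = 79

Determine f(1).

9

From f(4) = 39 and f(5) = 57: 16a + c = 39 and 25a + c = 57.
Subtracting: 9a = 18, so a = 2; then c = 39 − 2·16 = 7.
So f(t) = 2t² + 7, and f(1) = 9.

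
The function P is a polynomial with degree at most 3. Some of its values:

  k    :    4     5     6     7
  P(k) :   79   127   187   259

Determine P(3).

43

Write P(k) = ak³ + bk² + ck + d; the 4 given values yield a linear system in the 4 coefficients.
Solving, the leading coefficient vanishes, and P(k) = 6k² - 6k + 7.
Then P(3) = 43.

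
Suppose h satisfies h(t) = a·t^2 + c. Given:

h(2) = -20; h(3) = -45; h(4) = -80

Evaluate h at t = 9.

-405

From h(2) = -20 and h(3) = -45: 4a + c = -20 and 9a + c = -45.
Subtracting: 5a = -25, so a = -5; then c = -20 − (-5)·4 = 0.
So h(t) = -5t² + 0, and h(9) = -405.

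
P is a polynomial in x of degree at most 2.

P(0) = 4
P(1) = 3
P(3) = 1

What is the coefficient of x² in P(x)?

0

Write P(x) = ax² + bx + c; the 3 given values yield a linear system in the 3 coefficients.
Solving, the leading coefficient vanishes, and P(x) = -x + 4.
The coefficient of x² is 0.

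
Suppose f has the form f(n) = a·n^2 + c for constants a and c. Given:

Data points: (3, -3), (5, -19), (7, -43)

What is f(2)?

2

From f(3) = -3 and f(5) = -19: 9a + c = -3 and 25a + c = -19.
Subtracting: 16a = -16, so a = -1; then c = -3 − (-1)·9 = 6.
So f(n) = -1n² + 6, and f(2) = 2.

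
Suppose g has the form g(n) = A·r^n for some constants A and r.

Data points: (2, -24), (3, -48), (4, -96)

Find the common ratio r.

Consecutive ratio: -48/(-24) = 2, and -96/(-48) = 2, so r = 2.
Then A·2^2 = -24 gives A = -6, and g(n) = -6·2^n.

2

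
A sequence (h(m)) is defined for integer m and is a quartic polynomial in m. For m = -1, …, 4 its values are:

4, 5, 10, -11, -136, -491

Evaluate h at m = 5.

First differences: 1, 5, -21, -125, -355. Second differences: 4, -26, -104, -230. Third differences: -30, -78, -126. Fourth differences: -48, -48.
Level-4 differences are constant, so h has degree 4.
Fitting a degree-4 polynomial gives h(m) = -2m^4 - m³ + 4m² + 4m + 5.
Then h(5) = -1250.

-1250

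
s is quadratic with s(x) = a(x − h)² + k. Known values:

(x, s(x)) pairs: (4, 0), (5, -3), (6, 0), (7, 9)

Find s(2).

24

First differences -3, 3, 9; second difference 6 = 2a, so a = 3.
Expanding, the x-coefficient is −2ah = -6h; matching it to the data gives h = 5, and then k = -3.
So s(x) = 3(x − 5)² − 3.
s(2) = 3·(-3)² − 3 = 24.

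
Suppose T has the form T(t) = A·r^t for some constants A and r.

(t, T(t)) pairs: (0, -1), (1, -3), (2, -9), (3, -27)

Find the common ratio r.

3

Consecutive ratio: -3/(-1) = 3, and -9/(-3) = 3, so r = 3.
Then A·3^0 = -1 gives A = -1, and T(t) = -1·3^t.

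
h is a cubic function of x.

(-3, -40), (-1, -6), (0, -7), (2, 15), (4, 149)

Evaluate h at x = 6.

Write h(x) = ax³ + bx² + cx + d; the 5 given values yield a linear system in the 4 coefficients.
Solving, h(x) = 2x³ + 2x² - x - 7.
Then h(6) = 491.

491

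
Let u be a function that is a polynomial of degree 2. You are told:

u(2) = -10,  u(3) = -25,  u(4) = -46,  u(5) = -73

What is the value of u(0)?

Write u(k) = ak² + bk + c; the 4 given values yield a linear system in the 3 coefficients.
Solving, u(k) = -3k² + 2.
Then u(0) = 2.

2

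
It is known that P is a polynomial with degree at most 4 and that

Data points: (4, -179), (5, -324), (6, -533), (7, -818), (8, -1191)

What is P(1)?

First differences: -145, -209, -285, -373. Second differences: -64, -76, -88. Third differences: -12, -12.
Level-3 differences are constant, so P has degree 3.
Fitting a degree-3 polynomial gives P(t) = -2t³ - 2t² - 5t + 1.
Then P(1) = -8.

-8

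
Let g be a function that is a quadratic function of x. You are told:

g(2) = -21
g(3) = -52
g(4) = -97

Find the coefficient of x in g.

4

Write g(x) = ax² + bx + c; the 3 given values yield a linear system in the 3 coefficients.
Solving, g(x) = -7x² + 4x - 1.
The coefficient of x is 4.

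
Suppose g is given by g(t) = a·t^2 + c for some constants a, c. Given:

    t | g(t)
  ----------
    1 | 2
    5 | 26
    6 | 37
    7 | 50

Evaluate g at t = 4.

17

From g(1) = 2 and g(5) = 26: 1a + c = 2 and 25a + c = 26.
Subtracting: 24a = 24, so a = 1; then c = 2 − 1·1 = 1.
So g(t) = 1t² + 1, and g(4) = 17.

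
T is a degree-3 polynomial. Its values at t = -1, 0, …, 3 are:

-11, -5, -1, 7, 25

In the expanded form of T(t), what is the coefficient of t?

First differences: 6, 4, 8, 18. Second differences: -2, 4, 10. Third differences: 6, 6.
Level-3 differences are constant, so T has degree 3.
Fitting a degree-3 polynomial gives T(t) = t³ - t² + 4t - 5.
The coefficient of t is 4.

4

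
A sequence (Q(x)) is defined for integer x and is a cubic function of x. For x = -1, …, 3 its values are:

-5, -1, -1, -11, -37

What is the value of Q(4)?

First differences: 4, 0, -10, -26. Second differences: -4, -10, -16. Third differences: -6, -6.
Level-3 differences are constant, so Q has degree 3.
Fitting a degree-3 polynomial gives Q(x) = -x³ - 2x² + 3x - 1.
Then Q(4) = -85.

-85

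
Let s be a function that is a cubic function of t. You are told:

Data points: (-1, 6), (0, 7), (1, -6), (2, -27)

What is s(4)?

Write s(t) = at³ + bt² + ct + d; the 4 given values yield a linear system in the 4 coefficients.
Solving, s(t) = t³ - 7t² - 7t + 7.
Then s(4) = -69.

-69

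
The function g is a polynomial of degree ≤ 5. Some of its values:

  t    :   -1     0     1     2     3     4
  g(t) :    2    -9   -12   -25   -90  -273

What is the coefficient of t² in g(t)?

First differences: -11, -3, -13, -65, -183. Second differences: 8, -10, -52, -118. Third differences: -18, -42, -66. Fourth differences: -24, -24.
Level-4 differences are constant, so g has degree 4.
Fitting a degree-4 polynomial gives g(t) = -t^4 - t³ + 5t² - 6t - 9.
The coefficient of t² is 5.

5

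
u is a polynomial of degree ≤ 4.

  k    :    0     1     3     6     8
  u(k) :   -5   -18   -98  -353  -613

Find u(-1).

Write u(k) = ak^4 + bk³ + ck² + dk + e; the 5 given values yield a linear system in the 5 coefficients.
Solving, the top 2 coefficients vanish, and u(k) = -9k² - 4k - 5.
Then u(-1) = -10.

-10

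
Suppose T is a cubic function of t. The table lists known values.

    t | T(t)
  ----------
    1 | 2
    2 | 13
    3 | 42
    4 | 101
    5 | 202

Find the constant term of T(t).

Write T(t) = at³ + bt² + ct + d; the 5 given values yield a linear system in the 4 coefficients.
Solving, T(t) = 2t³ - 3t² + 6t - 3.
The constant term is T(0) = -3.

-3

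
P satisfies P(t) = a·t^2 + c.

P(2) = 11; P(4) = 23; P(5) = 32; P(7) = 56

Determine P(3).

From P(2) = 11 and P(4) = 23: 4a + c = 11 and 16a + c = 23.
Subtracting: 12a = 12, so a = 1; then c = 11 − 1·4 = 7.
So P(t) = 1t² + 7, and P(3) = 16.

16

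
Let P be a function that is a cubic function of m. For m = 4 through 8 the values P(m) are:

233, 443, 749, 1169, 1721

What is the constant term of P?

First differences: 210, 306, 420, 552. Second differences: 96, 114, 132. Third differences: 18, 18.
Level-3 differences are constant, so P has degree 3.
Fitting a degree-3 polynomial gives P(m) = 3m³ + 3m² - 7.
The constant term is P(0) = -7.

-7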